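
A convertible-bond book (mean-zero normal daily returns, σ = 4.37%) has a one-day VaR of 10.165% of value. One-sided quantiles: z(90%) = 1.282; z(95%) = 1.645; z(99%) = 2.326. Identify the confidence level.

99%

Implied z = VaR/σ = 10.165 / 4.37 = 2.326.
This matches z(99%) = 2.326.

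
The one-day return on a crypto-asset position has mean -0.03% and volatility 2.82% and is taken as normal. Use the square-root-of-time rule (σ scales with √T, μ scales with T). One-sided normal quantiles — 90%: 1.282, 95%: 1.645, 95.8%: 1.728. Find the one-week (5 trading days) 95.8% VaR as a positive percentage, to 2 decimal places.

σ_{5d} = 2.82% × √5 = 6.306%; μ_{5d} = 5 × -0.03% = -0.150%.
VaR = −(-0.150%) + 1.728 × 6.306% = 11.047%.

11.05%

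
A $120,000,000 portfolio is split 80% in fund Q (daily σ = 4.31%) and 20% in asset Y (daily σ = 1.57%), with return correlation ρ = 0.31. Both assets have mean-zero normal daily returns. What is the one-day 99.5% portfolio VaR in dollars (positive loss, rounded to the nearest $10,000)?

$11,000,000

σ_p² = 0.8²·4.31² + 0.2²·1.57² + 2·0.31·0.8·0.2·4.31·1.57 = 12.6586 (%²).
σ_p = √12.6586 = 3.558%.
At 99.5%, z = 2.576.
VaR = 2.576 × 3.558% = 9.165%; on $120,000,000 that is $10,998,000.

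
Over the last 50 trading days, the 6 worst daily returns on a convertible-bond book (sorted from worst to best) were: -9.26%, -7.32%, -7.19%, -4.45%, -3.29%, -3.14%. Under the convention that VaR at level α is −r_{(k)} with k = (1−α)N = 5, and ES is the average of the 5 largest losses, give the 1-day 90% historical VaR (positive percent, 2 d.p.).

k = 5; the 5th lowest return is -3.29%, so VaR = 3.29%.

3.29%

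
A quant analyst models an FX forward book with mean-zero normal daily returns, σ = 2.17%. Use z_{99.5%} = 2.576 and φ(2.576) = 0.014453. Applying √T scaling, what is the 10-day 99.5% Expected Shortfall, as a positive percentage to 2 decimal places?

σ_{10d} = 2.17% × √10 = 6.862%.
ES multiplier = φ(z)/(1−α) = 0.014453/0.005 = 2.891.
ES = 6.862% × 2.891 = 19.838%.

19.84%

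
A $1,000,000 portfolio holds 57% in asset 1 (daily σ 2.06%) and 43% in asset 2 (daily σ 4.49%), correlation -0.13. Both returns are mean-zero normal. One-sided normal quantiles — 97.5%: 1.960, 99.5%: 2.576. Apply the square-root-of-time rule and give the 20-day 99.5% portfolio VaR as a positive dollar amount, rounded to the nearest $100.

$244,800

σ_p = √(0.57²·2.06² + 0.43²·4.49² + 2·-0.13·0.57·0.43·2.06·4.49) = 2.125%.
σ_{20d} = 2.125% × √20 = 9.503%.
VaR = 2.576 × 9.503% = 24.480%; on $1,000,000 that is $244,800.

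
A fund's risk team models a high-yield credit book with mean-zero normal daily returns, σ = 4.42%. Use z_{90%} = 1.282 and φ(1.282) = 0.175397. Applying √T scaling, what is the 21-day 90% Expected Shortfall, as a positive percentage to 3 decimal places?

35.527%

σ_{21d} = 4.42% × √21 = 20.255%.
ES multiplier = φ(z)/(1−α) = 0.175397/0.1 = 1.754.
ES = 20.255% × 1.754 = 35.527%.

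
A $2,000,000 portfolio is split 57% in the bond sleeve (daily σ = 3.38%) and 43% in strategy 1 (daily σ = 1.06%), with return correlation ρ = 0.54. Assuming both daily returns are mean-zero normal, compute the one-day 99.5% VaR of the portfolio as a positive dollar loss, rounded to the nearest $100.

σ_p² = 0.57²·3.38² + 0.43²·1.06² + 2·0.54·0.57·0.43·3.38·1.06 = 4.8679 (%²).
σ_p = √4.8679 = 2.206%.
At 99.5%, z = 2.576.
VaR = 2.576 × 2.206% = 5.683%; on $2,000,000 that is $113,660.

$113,700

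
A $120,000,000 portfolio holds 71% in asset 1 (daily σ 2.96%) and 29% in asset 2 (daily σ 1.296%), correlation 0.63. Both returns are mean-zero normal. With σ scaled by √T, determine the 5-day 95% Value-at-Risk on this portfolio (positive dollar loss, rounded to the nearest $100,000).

$10,400,000

σ_p = √(0.71²·2.96² + 0.29²·1.296² + 2·0.63·0.71·0.29·2.96·1.296) = 2.357%.
σ_{5d} = 2.357% × √5 = 5.270%.
z(95%) = 1.645.
VaR = 1.645 × 5.270% = 8.669%; on $120,000,000 that is $10,402,800.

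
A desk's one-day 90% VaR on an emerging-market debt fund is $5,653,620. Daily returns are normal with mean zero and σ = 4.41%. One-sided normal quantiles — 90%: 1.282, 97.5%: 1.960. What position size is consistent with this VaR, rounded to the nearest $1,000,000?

$100,000,000

VaR as a fraction of value: z·σ = 1.282 × 4.41% = 5.65362%.
Position = $5,653,620 / 0.0565362 = $100,000,000.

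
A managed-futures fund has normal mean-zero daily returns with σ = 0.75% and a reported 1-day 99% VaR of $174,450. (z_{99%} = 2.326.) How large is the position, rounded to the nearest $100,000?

$10,000,000

VaR as a fraction of value: z·σ = 2.326 × 0.75% = 1.7445%.
Position = $174,450 / 0.017445 = $10,000,000.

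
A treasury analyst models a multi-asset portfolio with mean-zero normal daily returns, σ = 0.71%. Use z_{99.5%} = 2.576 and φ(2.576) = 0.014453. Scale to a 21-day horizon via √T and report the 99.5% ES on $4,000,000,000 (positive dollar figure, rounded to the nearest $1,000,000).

$376,000,000

σ_{21d} = 0.71% × √21 = 3.254%.
ES multiplier = φ(z)/(1−α) = 0.014453/0.005 = 2.891.
ES = 3.254% × 2.891 = 9.407%; on $4,000,000,000: $376,280,000.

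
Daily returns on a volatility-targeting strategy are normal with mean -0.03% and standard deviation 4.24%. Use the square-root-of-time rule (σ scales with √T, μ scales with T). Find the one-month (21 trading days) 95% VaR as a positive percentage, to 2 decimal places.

At 95%, z = 1.645.
σ_{21d} = 4.24% × √21 = 19.430%; μ_{21d} = 21 × -0.03% = -0.630%.
VaR = −(-0.630%) + 1.645 × 19.430% = 32.592%.

32.59%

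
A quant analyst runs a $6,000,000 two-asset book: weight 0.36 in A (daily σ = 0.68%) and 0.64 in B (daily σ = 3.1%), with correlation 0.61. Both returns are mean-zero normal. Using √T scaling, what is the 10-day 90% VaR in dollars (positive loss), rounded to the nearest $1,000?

$521,000

σ_p = √(0.36²·0.68² + 0.64²·3.1² + 2·0.61·0.36·0.64·0.68·3.1) = 2.142%.
σ_{10d} = 2.142% × √10 = 6.774%.
z(90%) = 1.282.
VaR = 1.282 × 6.774% = 8.684%; on $6,000,000 that is $521,040.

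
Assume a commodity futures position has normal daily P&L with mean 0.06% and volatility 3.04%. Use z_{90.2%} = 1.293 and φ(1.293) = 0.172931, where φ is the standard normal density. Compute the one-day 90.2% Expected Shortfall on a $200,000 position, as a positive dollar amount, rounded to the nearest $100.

$10,600

Tail multiplier: φ(z)/(1−α) = 0.172931 / 0.098 = 1.765.
ES = −(0.06%) + 3.04% × 1.765 = 5.306%.
On $200,000: 0.05306 × $200,000 = $10,612.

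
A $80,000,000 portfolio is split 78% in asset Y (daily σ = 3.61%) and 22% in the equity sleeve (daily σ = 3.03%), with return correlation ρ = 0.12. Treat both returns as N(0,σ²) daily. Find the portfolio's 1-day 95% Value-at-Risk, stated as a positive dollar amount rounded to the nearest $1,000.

σ_p² = 0.78²·3.61² + 0.22²·3.03² + 2·0.12·0.78·0.22·3.61·3.03 = 8.8236 (%²).
σ_p = √8.8236 = 2.970%.
At 95%, z = 1.645.
VaR = 1.645 × 2.970% = 4.886%; on $80,000,000 that is $3,908,800.

$3,909,000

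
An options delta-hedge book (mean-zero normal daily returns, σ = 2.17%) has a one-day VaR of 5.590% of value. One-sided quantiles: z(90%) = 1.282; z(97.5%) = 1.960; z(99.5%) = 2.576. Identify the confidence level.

Implied z = VaR/σ = 5.590 / 2.17 = 2.576.
This matches z(99.5%) = 2.576.

99.5%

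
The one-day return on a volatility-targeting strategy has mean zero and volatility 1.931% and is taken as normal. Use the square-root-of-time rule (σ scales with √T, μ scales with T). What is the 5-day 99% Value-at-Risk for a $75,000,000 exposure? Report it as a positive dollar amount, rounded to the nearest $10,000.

At 99%, z = 2.326.
σ_{5d} = 1.931% × √5 = 4.318%.
VaR = 2.326 × 4.318% = 10.044%.
On $75,000,000: 0.10044 × $75,000,000 = $7,533,000.

$7,530,000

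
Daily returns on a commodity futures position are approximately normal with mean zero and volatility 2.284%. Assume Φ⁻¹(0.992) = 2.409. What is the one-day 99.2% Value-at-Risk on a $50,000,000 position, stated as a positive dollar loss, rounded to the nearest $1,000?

VaR = z·σ = 2.409 × 2.284% = 5.502%.
On $50,000,000: 0.05502 × $50,000,000 = $2,751,000.

$2,751,000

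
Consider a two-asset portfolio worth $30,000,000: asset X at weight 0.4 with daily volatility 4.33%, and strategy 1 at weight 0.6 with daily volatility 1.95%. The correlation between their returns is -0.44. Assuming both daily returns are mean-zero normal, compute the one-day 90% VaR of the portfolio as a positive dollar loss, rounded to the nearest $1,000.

σ_p² = 0.4²·4.33² + 0.6²·1.95² + 2·-0.44·0.4·0.6·4.33·1.95 = 2.5855 (%²).
σ_p = √2.5855 = 1.608%.
At 90%, z = 1.282.
VaR = 1.282 × 1.608% = 2.061%; on $30,000,000 that is $618,300.

$618,000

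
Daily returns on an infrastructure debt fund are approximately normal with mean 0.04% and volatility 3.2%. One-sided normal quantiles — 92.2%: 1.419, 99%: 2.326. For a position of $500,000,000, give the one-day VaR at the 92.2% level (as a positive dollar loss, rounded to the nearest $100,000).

$22,500,000

VaR = −μ + z·σ = −(0.04%) + 1.419 × 3.2% = 4.501%.
On $500,000,000: 0.04501 × $500,000,000 = $22,505,000.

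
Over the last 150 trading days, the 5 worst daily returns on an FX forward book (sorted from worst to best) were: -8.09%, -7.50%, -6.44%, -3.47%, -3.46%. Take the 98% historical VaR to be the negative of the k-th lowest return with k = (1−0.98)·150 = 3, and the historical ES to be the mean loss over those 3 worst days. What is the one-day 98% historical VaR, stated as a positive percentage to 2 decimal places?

6.44%

k = 3; the 3rd lowest return is -6.44%, so VaR = 6.44%.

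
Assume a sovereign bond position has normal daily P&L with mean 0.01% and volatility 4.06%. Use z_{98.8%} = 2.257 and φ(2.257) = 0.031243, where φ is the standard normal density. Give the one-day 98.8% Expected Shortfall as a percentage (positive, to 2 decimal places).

Tail multiplier: φ(z)/(1−α) = 0.031243 / 0.012 = 2.604.
ES = −(0.01%) + 4.06% × 2.604 = 10.562%.

10.56%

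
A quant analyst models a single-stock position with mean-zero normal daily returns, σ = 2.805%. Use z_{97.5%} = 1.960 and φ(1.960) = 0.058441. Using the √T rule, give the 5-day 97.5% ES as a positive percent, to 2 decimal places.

σ_{5d} = 2.805% × √5 = 6.272%.
ES multiplier = φ(z)/(1−α) = 0.058441/0.025 = 2.338.
ES = 6.272% × 2.338 = 14.664%.

14.66%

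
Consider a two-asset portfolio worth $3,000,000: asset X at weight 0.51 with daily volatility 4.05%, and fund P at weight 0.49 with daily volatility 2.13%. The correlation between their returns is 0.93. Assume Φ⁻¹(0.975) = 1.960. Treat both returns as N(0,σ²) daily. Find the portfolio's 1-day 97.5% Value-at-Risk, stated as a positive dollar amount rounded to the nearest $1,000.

σ_p² = 0.51²·4.05² + 0.49²·2.13² + 2·0.93·0.51·0.49·4.05·2.13 = 9.3653 (%²).
σ_p = √9.3653 = 3.060%.
VaR = 1.960 × 3.060% = 5.998%; on $3,000,000 that is $179,940.

$180,000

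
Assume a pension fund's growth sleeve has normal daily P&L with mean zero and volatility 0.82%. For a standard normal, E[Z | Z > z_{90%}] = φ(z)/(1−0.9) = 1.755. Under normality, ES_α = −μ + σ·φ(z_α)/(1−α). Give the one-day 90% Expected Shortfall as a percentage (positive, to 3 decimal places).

ES = 0.82% × 1.755 = 1.439%.

1.439%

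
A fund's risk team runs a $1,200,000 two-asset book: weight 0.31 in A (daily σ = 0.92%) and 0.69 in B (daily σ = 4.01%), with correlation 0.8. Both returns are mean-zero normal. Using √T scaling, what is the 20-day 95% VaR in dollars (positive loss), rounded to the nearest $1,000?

$265,000

σ_p = √(0.31²·0.92² + 0.69²·4.01² + 2·0.8·0.31·0.69·0.92·4.01) = 3.000%.
σ_{20d} = 3.000% × √20 = 13.416%.
z(95%) = 1.645.
VaR = 1.645 × 13.416% = 22.069%; on $1,200,000 that is $264,828.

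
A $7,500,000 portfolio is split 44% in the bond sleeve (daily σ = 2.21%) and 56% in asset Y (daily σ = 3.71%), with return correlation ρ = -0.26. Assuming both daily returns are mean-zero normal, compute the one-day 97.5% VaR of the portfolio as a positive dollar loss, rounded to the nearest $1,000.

σ_p² = 0.44²·2.21² + 0.56²·3.71² + 2·-0.26·0.44·0.56·2.21·3.71 = 4.2114 (%²).
σ_p = √4.2114 = 2.052%.
At 97.5%, z = 1.960.
VaR = 1.960 × 2.052% = 4.022%; on $7,500,000 that is $301,650.

$302,000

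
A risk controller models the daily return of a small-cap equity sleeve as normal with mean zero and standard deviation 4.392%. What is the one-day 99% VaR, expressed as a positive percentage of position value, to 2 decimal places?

At 99% one-sided, z = 2.326.
VaR = z·σ = 2.326 × 4.392% = 10.216%.

10.22%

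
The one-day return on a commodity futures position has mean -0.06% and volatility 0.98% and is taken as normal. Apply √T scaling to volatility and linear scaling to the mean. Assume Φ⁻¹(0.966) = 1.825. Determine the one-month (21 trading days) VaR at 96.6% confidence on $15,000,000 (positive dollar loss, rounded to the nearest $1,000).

σ_{21d} = 0.98% × √21 = 4.491%; μ_{21d} = 21 × -0.06% = -1.260%.
VaR = −(-1.260%) + 1.825 × 4.491% = 9.456%.
On $15,000,000: 0.09456 × $15,000,000 = $1,418,400.

$1,418,000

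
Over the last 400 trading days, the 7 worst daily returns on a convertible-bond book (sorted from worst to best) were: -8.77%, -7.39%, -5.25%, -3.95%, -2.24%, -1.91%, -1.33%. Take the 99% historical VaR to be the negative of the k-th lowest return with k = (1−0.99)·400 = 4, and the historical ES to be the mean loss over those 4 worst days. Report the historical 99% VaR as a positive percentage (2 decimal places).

k = 4; the 4th lowest return is -3.95%, so VaR = 3.95%.

3.95%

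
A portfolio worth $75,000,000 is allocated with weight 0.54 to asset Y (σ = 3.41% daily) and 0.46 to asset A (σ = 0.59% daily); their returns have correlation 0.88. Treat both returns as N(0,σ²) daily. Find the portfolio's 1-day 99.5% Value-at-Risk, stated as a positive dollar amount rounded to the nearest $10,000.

σ_p² = 0.54²·3.41² + 0.46²·0.59² + 2·0.88·0.54·0.46·3.41·0.59 = 4.3440 (%²).
σ_p = √4.3440 = 2.084%.
At 99.5%, z = 2.576.
VaR = 2.576 × 2.084% = 5.368%; on $75,000,000 that is $4,026,000.

$4,030,000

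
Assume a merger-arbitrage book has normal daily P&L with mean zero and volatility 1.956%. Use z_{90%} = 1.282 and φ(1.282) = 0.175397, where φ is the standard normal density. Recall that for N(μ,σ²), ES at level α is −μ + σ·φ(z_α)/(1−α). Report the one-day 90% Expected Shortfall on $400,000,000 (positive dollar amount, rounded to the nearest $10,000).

Tail multiplier: φ(z)/(1−α) = 0.175397 / 0.1 = 1.754.
ES = 1.956% × 1.754 = 3.431%.
On $400,000,000: 0.03431 × $400,000,000 = $13,724,000.

$13,720,000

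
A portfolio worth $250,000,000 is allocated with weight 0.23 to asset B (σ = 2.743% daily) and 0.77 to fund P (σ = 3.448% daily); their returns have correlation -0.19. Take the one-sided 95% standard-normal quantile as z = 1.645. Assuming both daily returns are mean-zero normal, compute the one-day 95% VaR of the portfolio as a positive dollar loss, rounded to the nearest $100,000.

σ_p² = 0.23²·2.743² + 0.77²·3.448² + 2·-0.19·0.23·0.77·2.743·3.448 = 6.8103 (%²).
σ_p = √6.8103 = 2.610%.
VaR = 1.645 × 2.610% = 4.293%; on $250,000,000 that is $10,732,500.

$10,700,000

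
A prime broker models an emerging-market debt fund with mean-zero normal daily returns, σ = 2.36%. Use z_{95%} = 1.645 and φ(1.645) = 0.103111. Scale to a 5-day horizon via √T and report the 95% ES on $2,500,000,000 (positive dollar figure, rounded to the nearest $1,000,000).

$272,000,000

σ_{5d} = 2.36% × √5 = 5.277%.
ES multiplier = φ(z)/(1−α) = 0.103111/0.05 = 2.062.
ES = 5.277% × 2.062 = 10.881%; on $2,500,000,000: $272,025,000.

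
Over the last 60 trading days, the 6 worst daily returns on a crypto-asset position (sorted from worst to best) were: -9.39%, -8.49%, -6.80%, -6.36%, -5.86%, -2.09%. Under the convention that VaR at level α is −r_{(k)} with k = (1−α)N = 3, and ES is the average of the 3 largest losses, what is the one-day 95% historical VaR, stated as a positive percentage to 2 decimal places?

6.80%

k = 3; the 3rd lowest return is -6.80%, so VaR = 6.80%.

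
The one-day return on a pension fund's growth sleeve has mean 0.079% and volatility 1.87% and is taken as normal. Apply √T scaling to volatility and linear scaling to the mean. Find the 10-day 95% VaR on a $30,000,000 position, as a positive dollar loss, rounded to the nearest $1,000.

At 95%, z = 1.645.
σ_{10d} = 1.87% × √10 = 5.913%; μ_{10d} = 10 × 0.079% = 0.790%.
VaR = −(0.790%) + 1.645 × 5.913% = 8.937%.
On $30,000,000: 0.08937 × $30,000,000 = $2,681,100.

$2,681,000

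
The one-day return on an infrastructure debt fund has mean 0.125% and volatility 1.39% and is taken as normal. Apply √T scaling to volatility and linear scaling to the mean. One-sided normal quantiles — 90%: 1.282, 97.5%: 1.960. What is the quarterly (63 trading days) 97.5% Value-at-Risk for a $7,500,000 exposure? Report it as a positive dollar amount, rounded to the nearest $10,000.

σ_{63d} = 1.39% × √63 = 11.033%; μ_{63d} = 63 × 0.125% = 7.875%.
VaR = −(7.875%) + 1.960 × 11.033% = 13.750%.
On $7,500,000: 0.13750 × $7,500,000 = $1,031,250.

$1,030,000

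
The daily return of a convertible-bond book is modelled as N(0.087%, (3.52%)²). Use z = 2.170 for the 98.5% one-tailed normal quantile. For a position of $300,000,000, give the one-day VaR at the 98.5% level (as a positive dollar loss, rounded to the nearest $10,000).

VaR = −μ + z·σ = −(0.087%) + 2.170 × 3.52% = 7.551%.
On $300,000,000: 0.07551 × $300,000,000 = $22,653,000.

$22,650,000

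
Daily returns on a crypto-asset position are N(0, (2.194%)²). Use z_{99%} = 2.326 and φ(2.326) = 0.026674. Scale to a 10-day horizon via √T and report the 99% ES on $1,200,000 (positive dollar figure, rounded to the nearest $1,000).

$222,000

σ_{10d} = 2.194% × √10 = 6.938%.
ES multiplier = φ(z)/(1−α) = 0.026674/0.01 = 2.667.
ES = 6.938% × 2.667 = 18.504%; on $1,200,000: $222,048.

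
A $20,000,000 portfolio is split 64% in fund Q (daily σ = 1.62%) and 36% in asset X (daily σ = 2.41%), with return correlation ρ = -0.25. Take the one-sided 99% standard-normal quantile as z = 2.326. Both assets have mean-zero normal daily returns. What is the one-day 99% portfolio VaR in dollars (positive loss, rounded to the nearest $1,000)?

$546,000

σ_p² = 0.64²·1.62² + 0.36²·2.41² + 2·-0.25·0.64·0.36·1.62·2.41 = 1.3779 (%²).
σ_p = √1.3779 = 1.174%.
VaR = 2.326 × 1.174% = 2.731%; on $20,000,000 that is $546,200.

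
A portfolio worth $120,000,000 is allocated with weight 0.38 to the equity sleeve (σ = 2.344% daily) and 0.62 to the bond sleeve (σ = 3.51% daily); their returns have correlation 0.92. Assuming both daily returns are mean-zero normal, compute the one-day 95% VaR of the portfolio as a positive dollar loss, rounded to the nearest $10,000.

σ_p² = 0.38²·2.344² + 0.62²·3.51² + 2·0.92·0.38·0.62·2.344·3.51 = 9.0959 (%²).
σ_p = √9.0959 = 3.016%.
At 95%, z = 1.645.
VaR = 1.645 × 3.016% = 4.961%; on $120,000,000 that is $5,953,200.

$5,950,000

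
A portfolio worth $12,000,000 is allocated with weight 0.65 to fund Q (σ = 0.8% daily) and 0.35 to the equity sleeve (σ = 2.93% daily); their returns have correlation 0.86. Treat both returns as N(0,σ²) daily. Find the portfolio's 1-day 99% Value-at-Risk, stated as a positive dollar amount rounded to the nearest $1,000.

σ_p² = 0.65²·0.8² + 0.35²·2.93² + 2·0.86·0.65·0.35·0.8·2.93 = 2.2393 (%²).
σ_p = √2.2393 = 1.496%.
At 99%, z = 2.326.
VaR = 2.326 × 1.496% = 3.480%; on $12,000,000 that is $417,600.

$418,000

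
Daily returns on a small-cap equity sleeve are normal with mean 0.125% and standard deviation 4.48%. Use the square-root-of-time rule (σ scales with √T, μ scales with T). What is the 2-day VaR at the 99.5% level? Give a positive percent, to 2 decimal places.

At 99.5%, z = 2.576.
σ_{2d} = 4.48% × √2 = 6.336%; μ_{2d} = 2 × 0.125% = 0.250%.
VaR = −(0.250%) + 2.576 × 6.336% = 16.072%.

16.07%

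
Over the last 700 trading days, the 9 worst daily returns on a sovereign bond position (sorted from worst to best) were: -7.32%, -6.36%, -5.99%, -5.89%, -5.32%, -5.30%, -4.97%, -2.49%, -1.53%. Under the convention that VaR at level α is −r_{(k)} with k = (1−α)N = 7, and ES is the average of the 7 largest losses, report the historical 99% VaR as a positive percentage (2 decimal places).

k = 7; the 7th lowest return is -4.97%, so VaR = 4.97%.

4.97%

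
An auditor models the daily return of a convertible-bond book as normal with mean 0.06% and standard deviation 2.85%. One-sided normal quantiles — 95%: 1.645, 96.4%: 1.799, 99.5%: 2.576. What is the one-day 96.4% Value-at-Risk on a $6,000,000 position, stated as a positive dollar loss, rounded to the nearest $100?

$304,000

VaR = −μ + z·σ = −(0.06%) + 1.799 × 2.85% = 5.067%.
On $6,000,000: 0.05067 × $6,000,000 = $304,020.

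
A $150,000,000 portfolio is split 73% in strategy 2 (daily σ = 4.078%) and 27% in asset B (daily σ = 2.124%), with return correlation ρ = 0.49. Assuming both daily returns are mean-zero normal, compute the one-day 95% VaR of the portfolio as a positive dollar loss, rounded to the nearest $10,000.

σ_p² = 0.73²·4.078² + 0.27²·2.124² + 2·0.49·0.73·0.27·4.078·2.124 = 10.8641 (%²).
σ_p = √10.8641 = 3.296%.
At 95%, z = 1.645.
VaR = 1.645 × 3.296% = 5.422%; on $150,000,000 that is $8,133,000.

$8,130,000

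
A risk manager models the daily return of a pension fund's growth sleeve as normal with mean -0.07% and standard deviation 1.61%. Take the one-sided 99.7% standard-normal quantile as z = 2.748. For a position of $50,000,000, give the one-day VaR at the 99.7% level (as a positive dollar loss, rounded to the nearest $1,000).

$2,247,000

VaR = −μ + z·σ = −(-0.07%) + 2.748 × 1.61% = 4.494%.
On $50,000,000: 0.04494 × $50,000,000 = $2,247,000.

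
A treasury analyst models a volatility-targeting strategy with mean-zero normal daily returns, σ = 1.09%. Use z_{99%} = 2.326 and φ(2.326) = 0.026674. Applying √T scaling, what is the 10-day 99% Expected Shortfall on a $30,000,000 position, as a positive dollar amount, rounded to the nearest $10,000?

σ_{10d} = 1.09% × √10 = 3.447%.
ES multiplier = φ(z)/(1−α) = 0.026674/0.01 = 2.667.
ES = 3.447% × 2.667 = 9.193%; on $30,000,000: $2,757,900.

$2,760,000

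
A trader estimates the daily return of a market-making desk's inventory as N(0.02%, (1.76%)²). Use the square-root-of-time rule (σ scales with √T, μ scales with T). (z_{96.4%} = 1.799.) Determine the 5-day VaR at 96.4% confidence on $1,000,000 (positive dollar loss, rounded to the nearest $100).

σ_{5d} = 1.76% × √5 = 3.935%; μ_{5d} = 5 × 0.02% = 0.100%.
VaR = −(0.100%) + 1.799 × 3.935% = 6.979%.
On $1,000,000: 0.06979 × $1,000,000 = $69,790.

$69,800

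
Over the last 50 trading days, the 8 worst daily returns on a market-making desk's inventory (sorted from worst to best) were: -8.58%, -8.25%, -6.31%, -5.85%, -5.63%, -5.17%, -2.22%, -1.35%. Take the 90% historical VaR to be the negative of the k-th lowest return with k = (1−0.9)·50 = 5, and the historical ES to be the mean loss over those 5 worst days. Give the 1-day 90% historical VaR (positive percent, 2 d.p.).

k = 5; the 5th lowest return is -5.63%, so VaR = 5.63%.

5.63%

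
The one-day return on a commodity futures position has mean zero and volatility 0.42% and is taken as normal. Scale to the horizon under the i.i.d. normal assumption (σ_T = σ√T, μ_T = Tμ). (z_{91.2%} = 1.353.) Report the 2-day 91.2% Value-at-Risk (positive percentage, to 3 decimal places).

0.804%

σ_{2d} = 0.42% × √2 = 0.594%.
VaR = 1.353 × 0.594% = 0.804%.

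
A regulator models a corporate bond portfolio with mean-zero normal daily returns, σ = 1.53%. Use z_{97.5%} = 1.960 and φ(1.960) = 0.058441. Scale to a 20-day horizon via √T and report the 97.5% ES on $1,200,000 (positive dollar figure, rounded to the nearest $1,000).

$192,000

σ_{20d} = 1.53% × √20 = 6.842%.
ES multiplier = φ(z)/(1−α) = 0.058441/0.025 = 2.338.
ES = 6.842% × 2.338 = 15.997%; on $1,200,000: $191,964.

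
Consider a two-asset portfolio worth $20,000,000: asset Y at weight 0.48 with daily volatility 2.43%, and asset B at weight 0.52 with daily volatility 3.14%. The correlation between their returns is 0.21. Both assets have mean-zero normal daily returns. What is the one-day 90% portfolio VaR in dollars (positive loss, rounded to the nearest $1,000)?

σ_p² = 0.48²·2.43² + 0.52²·3.14² + 2·0.21·0.48·0.52·2.43·3.14 = 4.8264 (%²).
σ_p = √4.8264 = 2.197%.
At 90%, z = 1.282.
VaR = 1.282 × 2.197% = 2.817%; on $20,000,000 that is $563,400.

$563,000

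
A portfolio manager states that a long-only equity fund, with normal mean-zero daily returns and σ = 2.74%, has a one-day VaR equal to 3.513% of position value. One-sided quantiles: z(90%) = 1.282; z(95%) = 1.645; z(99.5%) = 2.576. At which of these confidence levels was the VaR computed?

Implied z = VaR/σ = 3.513 / 2.74 = 1.282.
This matches z(90%) = 1.282.

90%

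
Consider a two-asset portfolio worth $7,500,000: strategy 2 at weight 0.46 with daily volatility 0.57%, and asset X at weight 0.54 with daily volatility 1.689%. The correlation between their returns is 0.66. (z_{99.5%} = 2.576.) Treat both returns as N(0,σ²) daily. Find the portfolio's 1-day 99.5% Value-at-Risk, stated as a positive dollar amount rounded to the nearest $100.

σ_p² = 0.46²·0.57² + 0.54²·1.689² + 2·0.66·0.46·0.54·0.57·1.689 = 1.2163 (%²).
σ_p = √1.2163 = 1.103%.
VaR = 2.576 × 1.103% = 2.841%; on $7,500,000 that is $213,075.

$213,100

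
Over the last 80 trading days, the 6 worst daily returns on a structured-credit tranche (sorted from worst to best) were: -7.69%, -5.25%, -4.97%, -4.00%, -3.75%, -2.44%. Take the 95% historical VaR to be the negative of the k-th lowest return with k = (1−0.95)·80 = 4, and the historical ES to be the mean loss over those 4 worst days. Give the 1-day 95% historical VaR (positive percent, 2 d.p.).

4.00%

k = 4; the 4th lowest return is -4.00%, so VaR = 4.00%.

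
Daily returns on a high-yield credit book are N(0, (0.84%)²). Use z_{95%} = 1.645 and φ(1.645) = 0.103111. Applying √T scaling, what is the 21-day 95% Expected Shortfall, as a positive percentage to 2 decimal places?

7.94%

σ_{21d} = 0.84% × √21 = 3.849%.
ES multiplier = φ(z)/(1−α) = 0.103111/0.05 = 2.062.
ES = 3.849% × 2.062 = 7.937%.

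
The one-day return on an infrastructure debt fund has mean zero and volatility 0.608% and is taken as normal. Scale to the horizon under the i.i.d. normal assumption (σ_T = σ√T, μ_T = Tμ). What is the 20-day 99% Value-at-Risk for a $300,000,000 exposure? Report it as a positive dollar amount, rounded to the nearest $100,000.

At 99%, z = 2.326.
σ_{20d} = 0.608% × √20 = 2.719%.
VaR = 2.326 × 2.719% = 6.324%.
On $300,000,000: 0.06324 × $300,000,000 = $18,972,000.

$19,000,000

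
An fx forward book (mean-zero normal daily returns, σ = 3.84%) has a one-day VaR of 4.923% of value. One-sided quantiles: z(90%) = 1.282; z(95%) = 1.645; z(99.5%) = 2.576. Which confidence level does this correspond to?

90%

Implied z = VaR/σ = 4.923 / 3.84 = 1.282.
This matches z(90%) = 1.282.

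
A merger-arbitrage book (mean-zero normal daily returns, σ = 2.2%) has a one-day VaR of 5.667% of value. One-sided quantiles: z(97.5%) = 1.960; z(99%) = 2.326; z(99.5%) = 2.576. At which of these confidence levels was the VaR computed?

Implied z = VaR/σ = 5.667 / 2.2 = 2.576.
This matches z(99.5%) = 2.576.

99.5%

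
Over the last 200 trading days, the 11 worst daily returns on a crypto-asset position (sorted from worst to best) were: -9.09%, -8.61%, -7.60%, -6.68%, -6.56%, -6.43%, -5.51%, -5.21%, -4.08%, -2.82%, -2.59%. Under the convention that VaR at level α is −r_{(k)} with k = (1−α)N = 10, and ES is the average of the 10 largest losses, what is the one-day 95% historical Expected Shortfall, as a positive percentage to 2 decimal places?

The 10 worst returns sum to -62.59%.
ES = −(-62.59%) / 10 = 6.259% ≈ 6.26%.

6.26%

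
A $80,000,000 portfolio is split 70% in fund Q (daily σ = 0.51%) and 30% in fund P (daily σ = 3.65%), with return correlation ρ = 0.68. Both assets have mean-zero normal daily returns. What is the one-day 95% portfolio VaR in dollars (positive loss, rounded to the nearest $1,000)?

σ_p² = 0.7²·0.51² + 0.3²·3.65² + 2·0.68·0.7·0.3·0.51·3.65 = 1.8581 (%²).
σ_p = √1.8581 = 1.363%.
At 95%, z = 1.645.
VaR = 1.645 × 1.363% = 2.242%; on $80,000,000 that is $1,793,600.

$1,794,000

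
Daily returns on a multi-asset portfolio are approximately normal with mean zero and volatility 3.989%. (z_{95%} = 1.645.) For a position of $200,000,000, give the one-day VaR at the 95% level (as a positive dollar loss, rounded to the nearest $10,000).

VaR = z·σ = 1.645 × 3.989% = 6.562%.
On $200,000,000: 0.06562 × $200,000,000 = $13,124,000.

$13,120,000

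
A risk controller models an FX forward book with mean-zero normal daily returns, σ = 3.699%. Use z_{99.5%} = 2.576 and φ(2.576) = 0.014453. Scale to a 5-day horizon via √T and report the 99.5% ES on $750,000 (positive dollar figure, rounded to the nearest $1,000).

σ_{5d} = 3.699% × √5 = 8.271%.
ES multiplier = φ(z)/(1−α) = 0.014453/0.005 = 2.891.
ES = 8.271% × 2.891 = 23.911%; on $750,000: $179,332.

$179,000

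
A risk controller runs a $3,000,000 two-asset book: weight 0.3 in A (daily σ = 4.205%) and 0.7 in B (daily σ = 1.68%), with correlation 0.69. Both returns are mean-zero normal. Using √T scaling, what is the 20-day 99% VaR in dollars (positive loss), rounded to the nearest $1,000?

σ_p = √(0.3²·4.205² + 0.7²·1.68² + 2·0.69·0.3·0.7·4.205·1.68) = 2.241%.
σ_{20d} = 2.241% × √20 = 10.022%.
z(99%) = 2.326.
VaR = 2.326 × 10.022% = 23.311%; on $3,000,000 that is $699,330.

$699,000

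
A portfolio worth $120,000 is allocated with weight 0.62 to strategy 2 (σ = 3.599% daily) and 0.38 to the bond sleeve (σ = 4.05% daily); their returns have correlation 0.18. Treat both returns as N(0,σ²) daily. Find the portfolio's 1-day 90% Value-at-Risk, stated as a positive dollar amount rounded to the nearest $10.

σ_p² = 0.62²·3.599² + 0.38²·4.05² + 2·0.18·0.62·0.38·3.599·4.05 = 8.5839 (%²).
σ_p = √8.5839 = 2.930%.
At 90%, z = 1.282.
VaR = 1.282 × 2.930% = 3.756%; on $120,000 that is $4,507.

$4,510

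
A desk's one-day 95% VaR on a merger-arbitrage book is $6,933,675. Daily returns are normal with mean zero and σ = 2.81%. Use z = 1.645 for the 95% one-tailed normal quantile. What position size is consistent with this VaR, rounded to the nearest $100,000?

$150,000,000

VaR as a fraction of value: z·σ = 1.645 × 2.81% = 4.62245%.
Position = $6,933,675 / 0.0462245 = $150,000,000.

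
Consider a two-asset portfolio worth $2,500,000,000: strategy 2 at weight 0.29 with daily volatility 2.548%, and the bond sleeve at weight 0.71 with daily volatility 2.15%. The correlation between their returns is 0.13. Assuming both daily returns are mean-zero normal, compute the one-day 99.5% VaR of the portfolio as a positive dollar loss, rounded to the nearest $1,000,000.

$115,000,000

σ_p² = 0.29²·2.548² + 0.71²·2.15² + 2·0.13·0.29·0.71·2.548·2.15 = 3.1695 (%²).
σ_p = √3.1695 = 1.780%.
At 99.5%, z = 2.576.
VaR = 2.576 × 1.780% = 4.585%; on $2,500,000,000 that is $114,625,000.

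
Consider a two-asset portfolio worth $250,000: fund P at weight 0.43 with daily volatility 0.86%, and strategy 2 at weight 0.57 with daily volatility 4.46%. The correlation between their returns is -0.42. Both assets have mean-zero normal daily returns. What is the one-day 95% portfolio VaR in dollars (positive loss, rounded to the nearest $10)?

$9,910

σ_p² = 0.43²·0.86² + 0.57²·4.46² + 2·-0.42·0.43·0.57·0.86·4.46 = 5.8098 (%²).
σ_p = √5.8098 = 2.410%.
At 95%, z = 1.645.
VaR = 1.645 × 2.410% = 3.964%; on $250,000 that is $9,910.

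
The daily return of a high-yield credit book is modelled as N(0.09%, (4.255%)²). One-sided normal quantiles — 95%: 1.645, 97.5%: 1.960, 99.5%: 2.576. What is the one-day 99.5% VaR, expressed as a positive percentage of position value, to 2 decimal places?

VaR = −μ + z·σ = −(0.09%) + 2.576 × 4.255% = 10.871%.

10.87%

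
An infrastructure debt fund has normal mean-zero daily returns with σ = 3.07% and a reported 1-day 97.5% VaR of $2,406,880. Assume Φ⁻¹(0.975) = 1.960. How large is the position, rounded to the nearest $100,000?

VaR as a fraction of value: z·σ = 1.960 × 3.07% = 6.0172%.
Position = $2,406,880 / 0.060172 = $40,000,000.

$40,000,000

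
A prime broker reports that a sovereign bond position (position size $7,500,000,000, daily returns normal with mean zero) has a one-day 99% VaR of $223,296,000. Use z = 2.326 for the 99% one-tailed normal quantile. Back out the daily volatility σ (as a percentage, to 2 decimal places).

VaR as a fraction: $223,296,000 / $7,500,000,000 = 2.977%.
σ = VaR / z = 2.977% / 2.326 = 1.280%.

1.28%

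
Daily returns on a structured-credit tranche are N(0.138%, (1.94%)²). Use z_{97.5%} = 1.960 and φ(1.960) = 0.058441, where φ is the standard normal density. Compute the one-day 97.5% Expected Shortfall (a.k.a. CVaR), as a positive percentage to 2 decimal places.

Tail multiplier: φ(z)/(1−α) = 0.058441 / 0.025 = 2.338.
ES = −(0.138%) + 1.94% × 2.338 = 4.398%.

4.40%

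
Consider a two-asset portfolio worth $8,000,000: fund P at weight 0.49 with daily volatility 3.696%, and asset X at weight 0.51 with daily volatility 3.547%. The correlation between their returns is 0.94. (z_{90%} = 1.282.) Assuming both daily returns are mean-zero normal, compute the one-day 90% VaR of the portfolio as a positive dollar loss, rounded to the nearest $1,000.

$366,000

σ_p² = 0.49²·3.696² + 0.51²·3.547² + 2·0.94·0.49·0.51·3.696·3.547 = 12.7113 (%²).
σ_p = √12.7113 = 3.565%.
VaR = 1.282 × 3.565% = 4.570%; on $8,000,000 that is $365,600.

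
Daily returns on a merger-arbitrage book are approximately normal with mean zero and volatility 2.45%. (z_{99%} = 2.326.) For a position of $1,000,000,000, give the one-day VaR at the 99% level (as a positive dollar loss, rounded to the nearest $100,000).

$57,000,000

VaR = z·σ = 2.326 × 2.45% = 5.699%.
On $1,000,000,000: 0.05699 × $1,000,000,000 = $56,990,000.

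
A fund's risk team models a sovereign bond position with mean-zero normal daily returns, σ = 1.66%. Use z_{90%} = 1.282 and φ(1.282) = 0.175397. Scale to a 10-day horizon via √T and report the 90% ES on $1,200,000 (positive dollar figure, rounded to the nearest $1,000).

σ_{10d} = 1.66% × √10 = 5.249%.
ES multiplier = φ(z)/(1−α) = 0.175397/0.1 = 1.754.
ES = 5.249% × 1.754 = 9.207%; on $1,200,000: $110,484.

$110,000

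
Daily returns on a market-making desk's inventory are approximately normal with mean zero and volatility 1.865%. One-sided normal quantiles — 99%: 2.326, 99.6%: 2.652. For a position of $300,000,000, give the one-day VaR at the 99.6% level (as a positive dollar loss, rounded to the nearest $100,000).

VaR = z·σ = 2.652 × 1.865% = 4.946%.
On $300,000,000: 0.04946 × $300,000,000 = $14,838,000.

$14,800,000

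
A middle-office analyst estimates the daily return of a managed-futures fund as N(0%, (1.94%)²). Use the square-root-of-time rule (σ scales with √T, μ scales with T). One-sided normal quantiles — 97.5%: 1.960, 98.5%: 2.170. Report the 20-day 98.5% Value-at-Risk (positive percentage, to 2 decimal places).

σ_{20d} = 1.94% × √20 = 8.676%.
VaR = 2.170 × 8.676% = 18.827%.

18.83%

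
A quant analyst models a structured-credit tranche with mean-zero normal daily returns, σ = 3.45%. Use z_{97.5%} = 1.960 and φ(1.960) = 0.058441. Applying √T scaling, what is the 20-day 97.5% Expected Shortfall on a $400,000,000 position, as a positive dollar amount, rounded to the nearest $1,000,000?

σ_{20d} = 3.45% × √20 = 15.429%.
ES multiplier = φ(z)/(1−α) = 0.058441/0.025 = 2.338.
ES = 15.429% × 2.338 = 36.073%; on $400,000,000: $144,292,000.

$144,000,000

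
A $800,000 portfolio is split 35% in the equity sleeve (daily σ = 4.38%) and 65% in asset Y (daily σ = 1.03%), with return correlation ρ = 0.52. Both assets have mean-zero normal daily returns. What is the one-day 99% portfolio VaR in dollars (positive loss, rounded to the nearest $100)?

$36,600

σ_p² = 0.35²·4.38² + 0.65²·1.03² + 2·0.52·0.35·0.65·4.38·1.03 = 3.8657 (%²).
σ_p = √3.8657 = 1.966%.
At 99%, z = 2.326.
VaR = 2.326 × 1.966% = 4.573%; on $800,000 that is $36,584.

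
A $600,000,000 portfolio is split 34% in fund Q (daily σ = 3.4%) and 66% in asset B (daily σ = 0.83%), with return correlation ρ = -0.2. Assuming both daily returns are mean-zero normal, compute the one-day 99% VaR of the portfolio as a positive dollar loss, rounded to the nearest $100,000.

$16,400,000

σ_p² = 0.34²·3.4² + 0.66²·0.83² + 2·-0.2·0.34·0.66·3.4·0.83 = 1.3831 (%²).
σ_p = √1.3831 = 1.176%.
At 99%, z = 2.326.
VaR = 2.326 × 1.176% = 2.735%; on $600,000,000 that is $16,410,000.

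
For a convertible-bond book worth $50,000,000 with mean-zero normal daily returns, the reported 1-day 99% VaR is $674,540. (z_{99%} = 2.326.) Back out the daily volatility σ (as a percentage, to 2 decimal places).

0.58%

VaR as a fraction: $674,540 / $50,000,000 = 1.349%.
σ = VaR / z = 1.349% / 2.326 = 0.580%.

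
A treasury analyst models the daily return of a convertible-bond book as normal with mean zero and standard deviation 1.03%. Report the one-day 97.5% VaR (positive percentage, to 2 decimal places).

At 97.5% one-sided, z = 1.960.
VaR = z·σ = 1.960 × 1.03% = 2.019%.

2.02%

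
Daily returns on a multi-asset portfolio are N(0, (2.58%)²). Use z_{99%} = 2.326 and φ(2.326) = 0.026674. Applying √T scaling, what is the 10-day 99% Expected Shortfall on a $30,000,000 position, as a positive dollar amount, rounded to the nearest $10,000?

$6,530,000

σ_{10d} = 2.58% × √10 = 8.159%.
ES multiplier = φ(z)/(1−α) = 0.026674/0.01 = 2.667.
ES = 8.159% × 2.667 = 21.760%; on $30,000,000: $6,528,000.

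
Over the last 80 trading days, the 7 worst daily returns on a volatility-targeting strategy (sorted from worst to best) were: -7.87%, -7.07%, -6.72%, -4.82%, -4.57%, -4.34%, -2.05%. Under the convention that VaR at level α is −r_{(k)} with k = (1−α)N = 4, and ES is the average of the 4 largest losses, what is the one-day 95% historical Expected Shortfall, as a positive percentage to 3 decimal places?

6.620%

The 4 worst returns sum to -26.48%.
ES = −(-26.48%) / 4 = 6.62% ≈ 6.620%.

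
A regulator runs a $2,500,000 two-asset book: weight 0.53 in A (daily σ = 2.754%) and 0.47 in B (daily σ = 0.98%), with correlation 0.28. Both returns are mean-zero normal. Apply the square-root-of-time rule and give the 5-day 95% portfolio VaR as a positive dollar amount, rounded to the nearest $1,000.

$152,000

σ_p = √(0.53²·2.754² + 0.47²·0.98² + 2·0.28·0.53·0.47·2.754·0.98) = 1.649%.
σ_{5d} = 1.649% × √5 = 3.687%.
z(95%) = 1.645.
VaR = 1.645 × 3.687% = 6.065%; on $2,500,000 that is $151,625.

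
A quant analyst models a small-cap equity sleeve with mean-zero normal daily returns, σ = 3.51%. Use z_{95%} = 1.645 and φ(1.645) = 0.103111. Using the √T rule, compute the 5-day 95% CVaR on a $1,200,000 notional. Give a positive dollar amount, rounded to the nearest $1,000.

σ_{5d} = 3.51% × √5 = 7.849%.
ES multiplier = φ(z)/(1−α) = 0.103111/0.05 = 2.062.
ES = 7.849% × 2.062 = 16.185%; on $1,200,000: $194,220.

$194,000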